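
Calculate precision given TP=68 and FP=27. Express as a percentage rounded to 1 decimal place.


Precision = TP / (TP + FP) * 100
= 68 / (68 + 27)
= 68 / 95
= 0.7158
= 71.6%

71.6


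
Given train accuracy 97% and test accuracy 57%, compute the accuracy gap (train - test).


Gap = train_accuracy - test_accuracy
= 97 - 57
= 40%
This large gap strongly indicates overfitting.

40


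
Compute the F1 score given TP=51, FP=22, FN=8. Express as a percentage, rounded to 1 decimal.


Precision = TP / (TP + FP) = 51 / 73 = 0.6986
Recall = TP / (TP + FN) = 51 / 59 = 0.8644
F1 = 2 * P * R / (P + R)
= 2 * 0.6986 * 0.8644 / (0.6986 + 0.8644)
= 1.2078 / 1.563
= 0.7727
As percentage: 77.3%

77.3


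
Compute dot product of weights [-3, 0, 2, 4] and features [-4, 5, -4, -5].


Element-wise products:
-3 * -4 = 12
0 * 5 = 0
2 * -4 = -8
4 * -5 = -20
Sum = 12 + 0 + -8 + -20
= -16

-16


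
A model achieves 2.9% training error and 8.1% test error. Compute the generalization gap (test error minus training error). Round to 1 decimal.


Generalization gap = test_error - train_error
= 8.1 - 2.9
= 5.2%
A moderate gap.

5.2


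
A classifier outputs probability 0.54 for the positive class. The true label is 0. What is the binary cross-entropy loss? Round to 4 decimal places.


For y=0: Loss = -log(1-p)
= -log(1 - 0.54)
= -log(0.46)
= -(-0.7765)
= 0.7765

0.7765


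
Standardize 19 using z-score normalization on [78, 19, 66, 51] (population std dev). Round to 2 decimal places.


Mean = (78 + 19 + 66 + 51) / 4 = 53.5
Variance = sum((x_i - mean)^2) / n = 488.25
Std = sqrt(488.25) = 22.0964
Z = (x - mean) / std
= (19 - 53.5) / 22.0964
= -34.5 / 22.0964
= -1.56

-1.56


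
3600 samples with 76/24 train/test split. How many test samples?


Train samples = 3600 * 76% = 2736
Test samples = 3600 - 2736
= 864

864


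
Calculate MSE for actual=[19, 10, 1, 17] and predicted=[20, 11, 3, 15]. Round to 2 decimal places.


Differences: [-1, -1, -2, 2]
Squared errors: [1, 1, 4, 4]
Sum of squared errors = 10
MSE = 10 / 4 = 2.50

2.50


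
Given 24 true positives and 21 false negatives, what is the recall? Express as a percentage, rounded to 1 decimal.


Recall = TP / (TP + FN) * 100
= 24 / (24 + 21)
= 24 / 45
= 0.5333
= 53.3%

53.3


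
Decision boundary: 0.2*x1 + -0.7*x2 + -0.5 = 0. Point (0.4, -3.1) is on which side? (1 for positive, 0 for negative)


Compute 0.2 * 0.4 + -0.7 * -3.1 + -0.5
= 0.08 + 2.17 + -0.5
= 1.75
Since 1.75 >= 0, the point is on the positive side.

1


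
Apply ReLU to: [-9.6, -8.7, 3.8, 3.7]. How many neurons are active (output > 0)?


ReLU(x) = max(0, x) for each element:
ReLU(-9.6) = 0
ReLU(-8.7) = 0
ReLU(3.8) = 3.8
ReLU(3.7) = 3.7
Active neurons (>0): 2

2


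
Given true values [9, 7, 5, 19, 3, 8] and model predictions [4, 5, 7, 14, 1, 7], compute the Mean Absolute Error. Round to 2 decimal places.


Absolute errors: [5, 2, 2, 5, 2, 1]
Sum of absolute errors = 17
MAE = 17 / 6 = 2.83

2.83


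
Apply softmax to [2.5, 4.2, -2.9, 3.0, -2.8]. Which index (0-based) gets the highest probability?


Softmax is a monotonic transformation, so it preserves the argmax.
We need to find the index of the maximum logit.
Index 0: 2.5
Index 1: 4.2
Index 2: -2.9
Index 3: 3.0
Index 4: -2.8
Maximum logit = 4.2 at index 1

1


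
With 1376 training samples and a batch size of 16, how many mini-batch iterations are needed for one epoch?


Iterations per epoch = dataset_size / batch_size
= 1376 / 16
= 86

86


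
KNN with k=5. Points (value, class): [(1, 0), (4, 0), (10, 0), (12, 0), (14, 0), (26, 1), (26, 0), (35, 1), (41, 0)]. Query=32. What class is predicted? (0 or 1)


Distances from query 32:
Point 35 (class 1): distance = 3
Point 26 (class 0): distance = 6
Point 26 (class 1): distance = 6
Point 41 (class 0): distance = 9
Point 14 (class 0): distance = 18
K=5 nearest neighbors: classes = [1, 0, 1, 0, 0]
Votes for class 1: 2 / 5
Majority vote => class 0

0


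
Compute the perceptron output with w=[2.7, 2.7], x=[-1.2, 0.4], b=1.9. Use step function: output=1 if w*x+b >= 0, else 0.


z = w . x + b
= 2.7*-1.2 + 2.7*0.4 + 1.9
= -3.24 + 1.08 + 1.9
= -2.16 + 1.9
= -0.26
Since z = -0.26 < 0, output = 0

0


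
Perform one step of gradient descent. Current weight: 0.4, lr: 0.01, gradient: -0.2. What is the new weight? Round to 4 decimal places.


w_new = w_old - lr * gradient
= 0.4 - 0.01 * -0.2
= 0.4 - (-0.002)
= 0.4020

0.4020


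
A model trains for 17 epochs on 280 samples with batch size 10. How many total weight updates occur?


Iterations per epoch = 280 / 10 = 28
Total updates = iterations_per_epoch * epochs
= 28 * 17
= 476

476


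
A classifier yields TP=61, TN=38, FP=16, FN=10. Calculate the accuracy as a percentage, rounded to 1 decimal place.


Accuracy = (TP + TN) / (TP + TN + FP + FN) * 100
= (61 + 38) / (61 + 38 + 16 + 10)
= 99 / 125
= 0.792
= 79.2%

79.2


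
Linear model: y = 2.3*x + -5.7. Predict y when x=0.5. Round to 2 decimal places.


y = 2.3 * 0.5 + (-5.7)
= 1.15 + (-5.7)
= -4.55

-4.55


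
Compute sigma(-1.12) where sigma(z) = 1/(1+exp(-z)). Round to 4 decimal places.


sigmoid(z) = 1 / (1 + exp(-z))
exp(-(-1.12)) = exp(1.12) = 3.0649
1 + 3.0649 = 4.0649
1 / 4.0649 = 0.2460

0.2460


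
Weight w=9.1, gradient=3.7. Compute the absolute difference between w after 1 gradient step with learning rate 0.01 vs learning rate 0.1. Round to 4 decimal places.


With lr=0.01: w_new = 9.1 - 0.01 * 3.7 = 9.063
With lr=0.1: w_new = 9.1 - 0.1 * 3.7 = 8.73
Absolute difference = |9.063 - 8.73|
= 0.3330

0.3330


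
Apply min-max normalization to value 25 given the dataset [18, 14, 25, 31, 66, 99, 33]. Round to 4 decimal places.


Min = 14, Max = 99
Range = 99 - 14 = 85
Scaled = (x - min) / (max - min)
= (25 - 14) / 85
= 11 / 85
= 0.1294

0.1294


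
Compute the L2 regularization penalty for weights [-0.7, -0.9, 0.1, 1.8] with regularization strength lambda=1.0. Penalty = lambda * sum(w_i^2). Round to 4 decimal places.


Squaring each weight:
(-0.7)^2 = 0.49
(-0.9)^2 = 0.81
0.1^2 = 0.01
1.8^2 = 3.24
Sum of squares = 4.55
Penalty = 1.0 * 4.55 = 4.5500

4.5500


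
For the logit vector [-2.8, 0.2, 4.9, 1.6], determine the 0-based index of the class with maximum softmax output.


Softmax is a monotonic transformation, so it preserves the argmax.
We need to find the index of the maximum logit.
Index 0: -2.8
Index 1: 0.2
Index 2: 4.9
Index 3: 1.6
Maximum logit = 4.9 at index 2

2


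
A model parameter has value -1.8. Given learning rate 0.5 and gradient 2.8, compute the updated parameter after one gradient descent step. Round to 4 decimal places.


w_new = w_old - lr * gradient
= -1.8 - 0.5 * 2.8
= -1.8 - (1.4)
= -3.2000

-3.2000


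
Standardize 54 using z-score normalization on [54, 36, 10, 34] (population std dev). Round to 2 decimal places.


Mean = (54 + 36 + 10 + 34) / 4 = 33.5
Variance = sum((x_i - mean)^2) / n = 244.75
Std = sqrt(244.75) = 15.6445
Z = (x - mean) / std
= (54 - 33.5) / 15.6445
= 20.5 / 15.6445
= 1.31

1.31


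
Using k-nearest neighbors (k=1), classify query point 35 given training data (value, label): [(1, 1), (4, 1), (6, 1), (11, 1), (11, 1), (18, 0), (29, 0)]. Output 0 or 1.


Distances from query 35:
Point 29 (class 0): distance = 6
K=1 nearest neighbors: classes = [0]
Votes for class 1: 0 / 1
Majority vote => class 0

0


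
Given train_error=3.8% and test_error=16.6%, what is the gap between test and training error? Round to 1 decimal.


Generalization gap = test_error - train_error
= 16.6 - 3.8
= 12.8%
A large gap suggests overfitting.

12.8


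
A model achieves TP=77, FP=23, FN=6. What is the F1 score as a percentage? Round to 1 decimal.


Precision = TP / (TP + FP) = 77 / 100 = 0.77
Recall = TP / (TP + FN) = 77 / 83 = 0.9277
F1 = 2 * P * R / (P + R)
= 2 * 0.77 * 0.9277 / (0.77 + 0.9277)
= 1.4287 / 1.6977
= 0.8415
As percentage: 84.2%

84.2


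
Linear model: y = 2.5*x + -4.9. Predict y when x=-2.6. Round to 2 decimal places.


y = 2.5 * -2.6 + (-4.9)
= -6.5 + (-4.9)
= -11.40

-11.40


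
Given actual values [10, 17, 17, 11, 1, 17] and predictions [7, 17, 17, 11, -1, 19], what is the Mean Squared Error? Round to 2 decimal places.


Differences: [3, 0, 0, 0, 2, -2]
Squared errors: [9, 0, 0, 0, 4, 4]
Sum of squared errors = 17
MSE = 17 / 6 = 2.83

2.83


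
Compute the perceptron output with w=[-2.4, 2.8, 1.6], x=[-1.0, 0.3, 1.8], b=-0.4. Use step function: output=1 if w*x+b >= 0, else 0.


z = w . x + b
= -2.4*-1.0 + 2.8*0.3 + 1.6*1.8 + -0.4
= 2.4 + 0.84 + 2.88 + -0.4
= 6.12 + -0.4
= 5.72
Since z = 5.72 >= 0, output = 1

1


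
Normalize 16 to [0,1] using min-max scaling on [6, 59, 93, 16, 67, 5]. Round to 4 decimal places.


Min = 5, Max = 93
Range = 93 - 5 = 88
Scaled = (x - min) / (max - min)
= (16 - 5) / 88
= 11 / 88
= 0.1250

0.1250


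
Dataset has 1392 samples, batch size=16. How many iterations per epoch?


Iterations per epoch = dataset_size / batch_size
= 1392 / 16
= 87

87


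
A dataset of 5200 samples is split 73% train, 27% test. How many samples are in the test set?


Train samples = 5200 * 73% = 3796
Test samples = 5200 - 3796
= 1404

1404


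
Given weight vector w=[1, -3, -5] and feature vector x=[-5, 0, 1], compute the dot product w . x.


Element-wise products:
1 * -5 = -5
-3 * 0 = 0
-5 * 1 = -5
Sum = -5 + 0 + -5
= -10

-10


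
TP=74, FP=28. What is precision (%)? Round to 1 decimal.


Precision = TP / (TP + FP) * 100
= 74 / (74 + 28)
= 74 / 102
= 0.7255
= 72.5%

72.5


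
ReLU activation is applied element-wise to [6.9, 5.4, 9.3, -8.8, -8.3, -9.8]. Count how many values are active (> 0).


ReLU(x) = max(0, x) for each element:
ReLU(6.9) = 6.9
ReLU(5.4) = 5.4
ReLU(9.3) = 9.3
ReLU(-8.8) = 0
ReLU(-8.3) = 0
ReLU(-9.8) = 0
Active neurons (>0): 3

3


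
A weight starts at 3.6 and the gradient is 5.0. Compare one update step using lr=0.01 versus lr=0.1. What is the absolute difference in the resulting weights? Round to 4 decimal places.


With lr=0.01: w_new = 3.6 - 0.01 * 5.0 = 3.55
With lr=0.1: w_new = 3.6 - 0.1 * 5.0 = 3.1
Absolute difference = |3.55 - 3.1|
= 0.4500

0.4500


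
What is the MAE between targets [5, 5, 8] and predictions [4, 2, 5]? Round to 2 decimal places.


Absolute errors: [1, 3, 3]
Sum of absolute errors = 7
MAE = 7 / 3 = 2.33

2.33


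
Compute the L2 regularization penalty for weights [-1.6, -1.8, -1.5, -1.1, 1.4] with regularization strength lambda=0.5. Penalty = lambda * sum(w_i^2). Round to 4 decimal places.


Squaring each weight:
(-1.6)^2 = 2.56
(-1.8)^2 = 3.24
(-1.5)^2 = 2.25
(-1.1)^2 = 1.21
1.4^2 = 1.96
Sum of squares = 11.22
Penalty = 0.5 * 11.22 = 5.6100

5.6100


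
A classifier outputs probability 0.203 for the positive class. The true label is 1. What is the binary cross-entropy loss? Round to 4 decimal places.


For y=1: Loss = -log(p)
= -log(0.203)
= -(-1.5945)
= 1.5945

1.5945


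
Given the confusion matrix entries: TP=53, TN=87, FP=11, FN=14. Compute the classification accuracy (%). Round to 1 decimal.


Accuracy = (TP + TN) / (TP + TN + FP + FN) * 100
= (53 + 87) / (53 + 87 + 11 + 14)
= 140 / 165
= 0.8485
= 84.8%

84.8


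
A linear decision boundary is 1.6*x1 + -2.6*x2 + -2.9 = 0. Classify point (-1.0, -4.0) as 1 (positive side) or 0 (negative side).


Compute 1.6 * -1.0 + -2.6 * -4.0 + -2.9
= -1.6 + 10.4 + -2.9
= 5.9
Since 5.9 >= 0, the point is on the positive side.

1


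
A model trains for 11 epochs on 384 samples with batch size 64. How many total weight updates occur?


Iterations per epoch = 384 / 64 = 6
Total updates = iterations_per_epoch * epochs
= 6 * 11
= 66

66


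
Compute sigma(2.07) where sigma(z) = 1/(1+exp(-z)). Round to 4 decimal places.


sigmoid(z) = 1 / (1 + exp(-z))
exp(-(2.07)) = exp(-2.07) = 0.1262
1 + 0.1262 = 1.1262
1 / 1.1262 = 0.8880

0.8880


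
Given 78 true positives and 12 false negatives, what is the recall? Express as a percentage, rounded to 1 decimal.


Recall = TP / (TP + FN) * 100
= 78 / (78 + 12)
= 78 / 90
= 0.8667
= 86.7%

86.7


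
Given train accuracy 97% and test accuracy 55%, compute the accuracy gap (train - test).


Gap = train_accuracy - test_accuracy
= 97 - 55
= 42%
This large gap strongly indicates overfitting.

42


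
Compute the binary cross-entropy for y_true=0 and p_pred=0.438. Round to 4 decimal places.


For y=0: Loss = -log(1-p)
= -log(1 - 0.438)
= -log(0.562)
= -(-0.5763)
= 0.5763

0.5763


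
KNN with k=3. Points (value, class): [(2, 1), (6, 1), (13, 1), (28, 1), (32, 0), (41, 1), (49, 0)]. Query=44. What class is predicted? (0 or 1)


Distances from query 44:
Point 41 (class 1): distance = 3
Point 49 (class 0): distance = 5
Point 32 (class 0): distance = 12
K=3 nearest neighbors: classes = [1, 0, 0]
Votes for class 1: 1 / 3
Majority vote => class 0

0


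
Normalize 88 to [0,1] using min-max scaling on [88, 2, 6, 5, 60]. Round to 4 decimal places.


Min = 2, Max = 88
Range = 88 - 2 = 86
Scaled = (x - min) / (max - min)
= (88 - 2) / 86
= 86 / 86
= 1.0000

1.0000


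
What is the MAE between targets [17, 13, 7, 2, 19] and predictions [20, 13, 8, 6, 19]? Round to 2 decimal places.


Absolute errors: [3, 0, 1, 4, 0]
Sum of absolute errors = 8
MAE = 8 / 5 = 1.60

1.60


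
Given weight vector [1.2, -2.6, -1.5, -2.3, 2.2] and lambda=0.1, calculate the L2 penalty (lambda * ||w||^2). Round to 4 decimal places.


Squaring each weight:
1.2^2 = 1.44
(-2.6)^2 = 6.76
(-1.5)^2 = 2.25
(-2.3)^2 = 5.29
2.2^2 = 4.84
Sum of squares = 20.58
Penalty = 0.1 * 20.58 = 2.0580

2.0580


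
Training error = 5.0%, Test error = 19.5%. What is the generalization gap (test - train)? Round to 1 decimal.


Generalization gap = test_error - train_error
= 19.5 - 5.0
= 14.5%
A large gap suggests overfitting.

14.5


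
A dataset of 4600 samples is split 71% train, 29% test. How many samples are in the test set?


Train samples = 4600 * 71% = 3266
Test samples = 4600 - 3266
= 1334

1334


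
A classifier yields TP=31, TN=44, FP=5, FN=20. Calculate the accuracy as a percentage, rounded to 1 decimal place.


Accuracy = (TP + TN) / (TP + TN + FP + FN) * 100
= (31 + 44) / (31 + 44 + 5 + 20)
= 75 / 100
= 0.75
= 75.0%

75.0


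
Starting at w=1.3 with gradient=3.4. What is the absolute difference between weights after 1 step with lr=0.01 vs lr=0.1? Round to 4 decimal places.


With lr=0.01: w_new = 1.3 - 0.01 * 3.4 = 1.266
With lr=0.1: w_new = 1.3 - 0.1 * 3.4 = 0.96
Absolute difference = |1.266 - 0.96|
= 0.3060

0.3060


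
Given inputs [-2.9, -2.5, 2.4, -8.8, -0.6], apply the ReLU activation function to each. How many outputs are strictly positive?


ReLU(x) = max(0, x) for each element:
ReLU(-2.9) = 0
ReLU(-2.5) = 0
ReLU(2.4) = 2.4
ReLU(-8.8) = 0
ReLU(-0.6) = 0
Active neurons (>0): 1

1


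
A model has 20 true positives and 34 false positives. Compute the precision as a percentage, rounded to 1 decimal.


Precision = TP / (TP + FP) * 100
= 20 / (20 + 34)
= 20 / 54
= 0.3704
= 37.0%

37.0


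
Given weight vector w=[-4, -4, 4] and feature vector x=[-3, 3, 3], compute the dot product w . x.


Element-wise products:
-4 * -3 = 12
-4 * 3 = -12
4 * 3 = 12
Sum = 12 + -12 + 12
= 12

12


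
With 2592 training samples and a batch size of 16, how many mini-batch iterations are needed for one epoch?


Iterations per epoch = dataset_size / batch_size
= 2592 / 16
= 162

162


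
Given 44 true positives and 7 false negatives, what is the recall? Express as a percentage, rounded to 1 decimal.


Recall = TP / (TP + FN) * 100
= 44 / (44 + 7)
= 44 / 51
= 0.8627
= 86.3%

86.3


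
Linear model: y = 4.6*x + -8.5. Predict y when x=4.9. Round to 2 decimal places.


y = 4.6 * 4.9 + (-8.5)
= 22.54 + (-8.5)
= 14.04

14.04


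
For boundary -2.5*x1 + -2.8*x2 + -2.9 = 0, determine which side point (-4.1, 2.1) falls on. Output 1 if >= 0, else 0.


Compute -2.5 * -4.1 + -2.8 * 2.1 + -2.9
= 10.25 + -5.88 + -2.9
= 1.47
Since 1.47 >= 0, the point is on the positive side.

1


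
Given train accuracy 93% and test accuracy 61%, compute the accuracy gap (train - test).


Gap = train_accuracy - test_accuracy
= 93 - 61
= 32%
This large gap strongly indicates overfitting.

32


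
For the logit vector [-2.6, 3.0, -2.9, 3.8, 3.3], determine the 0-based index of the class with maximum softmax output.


Softmax is a monotonic transformation, so it preserves the argmax.
We need to find the index of the maximum logit.
Index 0: -2.6
Index 1: 3.0
Index 2: -2.9
Index 3: 3.8
Index 4: 3.3
Maximum logit = 3.8 at index 3

3


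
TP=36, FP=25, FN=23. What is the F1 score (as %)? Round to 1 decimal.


Precision = TP / (TP + FP) = 36 / 61 = 0.5902
Recall = TP / (TP + FN) = 36 / 59 = 0.6102
F1 = 2 * P * R / (P + R)
= 2 * 0.5902 * 0.6102 / (0.5902 + 0.6102)
= 0.7202 / 1.2003
= 0.6
As percentage: 60.0%

60.0


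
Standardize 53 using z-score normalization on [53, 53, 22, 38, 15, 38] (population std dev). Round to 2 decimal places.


Mean = (53 + 53 + 22 + 38 + 15 + 38) / 6 = 36.5
Variance = sum((x_i - mean)^2) / n = 203.5833
Std = sqrt(203.5833) = 14.2683
Z = (x - mean) / std
= (53 - 36.5) / 14.2683
= 16.5 / 14.2683
= 1.16

1.16


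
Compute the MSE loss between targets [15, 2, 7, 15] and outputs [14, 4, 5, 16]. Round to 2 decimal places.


Differences: [1, -2, 2, -1]
Squared errors: [1, 4, 4, 1]
Sum of squared errors = 10
MSE = 10 / 4 = 2.50

2.50


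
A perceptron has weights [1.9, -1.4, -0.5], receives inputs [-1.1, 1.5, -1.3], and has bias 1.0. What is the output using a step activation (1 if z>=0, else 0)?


z = w . x + b
= 1.9*-1.1 + -1.4*1.5 + -0.5*-1.3 + 1.0
= -2.09 + -2.1 + 0.65 + 1.0
= -3.54 + 1.0
= -2.54
Since z = -2.54 < 0, output = 0

0


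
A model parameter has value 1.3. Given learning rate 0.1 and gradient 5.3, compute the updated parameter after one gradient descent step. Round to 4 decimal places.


w_new = w_old - lr * gradient
= 1.3 - 0.1 * 5.3
= 1.3 - (0.53)
= 0.7700

0.7700


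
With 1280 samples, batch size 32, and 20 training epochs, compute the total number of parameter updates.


Iterations per epoch = 1280 / 32 = 40
Total updates = iterations_per_epoch * epochs
= 40 * 20
= 800

800


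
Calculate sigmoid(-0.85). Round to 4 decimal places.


sigmoid(z) = 1 / (1 + exp(-z))
exp(-(-0.85)) = exp(0.85) = 2.3396
1 + 2.3396 = 3.3396
1 / 3.3396 = 0.2994

0.2994


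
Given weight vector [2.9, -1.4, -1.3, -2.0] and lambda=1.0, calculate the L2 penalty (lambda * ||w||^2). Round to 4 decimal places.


Squaring each weight:
2.9^2 = 8.41
(-1.4)^2 = 1.96
(-1.3)^2 = 1.69
(-2.0)^2 = 4.0
Sum of squares = 16.06
Penalty = 1.0 * 16.06 = 16.0600

16.0600


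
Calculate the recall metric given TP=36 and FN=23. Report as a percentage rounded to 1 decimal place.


Recall = TP / (TP + FN) * 100
= 36 / (36 + 23)
= 36 / 59
= 0.6102
= 61.0%

61.0


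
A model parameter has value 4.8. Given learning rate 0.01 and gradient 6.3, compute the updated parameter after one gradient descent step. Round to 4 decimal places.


w_new = w_old - lr * gradient
= 4.8 - 0.01 * 6.3
= 4.8 - (0.063)
= 4.7370

4.7370


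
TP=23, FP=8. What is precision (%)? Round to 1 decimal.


Precision = TP / (TP + FP) * 100
= 23 / (23 + 8)
= 23 / 31
= 0.7419
= 74.2%

74.2


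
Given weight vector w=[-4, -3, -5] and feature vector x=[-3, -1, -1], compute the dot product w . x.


Element-wise products:
-4 * -3 = 12
-3 * -1 = 3
-5 * -1 = 5
Sum = 12 + 3 + 5
= 20

20


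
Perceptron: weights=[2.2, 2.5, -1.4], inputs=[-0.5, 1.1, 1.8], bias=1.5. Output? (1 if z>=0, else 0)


z = w . x + b
= 2.2*-0.5 + 2.5*1.1 + -1.4*1.8 + 1.5
= -1.1 + 2.75 + -2.52 + 1.5
= -0.87 + 1.5
= 0.63
Since z = 0.63 >= 0, output = 1

1


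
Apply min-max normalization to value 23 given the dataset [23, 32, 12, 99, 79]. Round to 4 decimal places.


Min = 12, Max = 99
Range = 99 - 12 = 87
Scaled = (x - min) / (max - min)
= (23 - 12) / 87
= 11 / 87
= 0.1264

0.1264


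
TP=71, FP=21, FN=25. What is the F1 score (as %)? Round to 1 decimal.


Precision = TP / (TP + FP) = 71 / 92 = 0.7717
Recall = TP / (TP + FN) = 71 / 96 = 0.7396
F1 = 2 * P * R / (P + R)
= 2 * 0.7717 * 0.7396 / (0.7717 + 0.7396)
= 1.1415 / 1.5113
= 0.7553
As percentage: 75.5%

75.5


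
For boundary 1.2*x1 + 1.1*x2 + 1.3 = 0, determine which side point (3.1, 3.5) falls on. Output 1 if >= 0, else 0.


Compute 1.2 * 3.1 + 1.1 * 3.5 + 1.3
= 3.72 + 3.85 + 1.3
= 8.87
Since 8.87 >= 0, the point is on the positive side.

1


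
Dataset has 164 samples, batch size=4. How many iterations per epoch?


Iterations per epoch = dataset_size / batch_size
= 164 / 4
= 41

41


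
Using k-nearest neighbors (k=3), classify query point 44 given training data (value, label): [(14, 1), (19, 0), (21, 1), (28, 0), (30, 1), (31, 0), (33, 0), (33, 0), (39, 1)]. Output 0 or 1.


Distances from query 44:
Point 39 (class 1): distance = 5
Point 33 (class 0): distance = 11
Point 33 (class 0): distance = 11
K=3 nearest neighbors: classes = [1, 0, 0]
Votes for class 1: 1 / 3
Majority vote => class 0

0


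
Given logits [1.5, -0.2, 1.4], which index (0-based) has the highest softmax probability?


Softmax is a monotonic transformation, so it preserves the argmax.
We need to find the index of the maximum logit.
Index 0: 1.5
Index 1: -0.2
Index 2: 1.4
Maximum logit = 1.5 at index 0

0


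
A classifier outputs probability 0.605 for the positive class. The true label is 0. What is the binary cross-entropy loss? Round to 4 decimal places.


For y=0: Loss = -log(1-p)
= -log(1 - 0.605)
= -log(0.395)
= -(-0.9289)
= 0.9289

0.9289


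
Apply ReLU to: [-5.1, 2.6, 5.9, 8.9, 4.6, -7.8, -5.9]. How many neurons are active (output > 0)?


ReLU(x) = max(0, x) for each element:
ReLU(-5.1) = 0
ReLU(2.6) = 2.6
ReLU(5.9) = 5.9
ReLU(8.9) = 8.9
ReLU(4.6) = 4.6
ReLU(-7.8) = 0
ReLU(-5.9) = 0
Active neurons (>0): 4

4


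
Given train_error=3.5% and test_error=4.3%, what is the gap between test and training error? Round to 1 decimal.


Generalization gap = test_error - train_error
= 4.3 - 3.5
= 0.8%
A small gap suggests good generalization.

0.8


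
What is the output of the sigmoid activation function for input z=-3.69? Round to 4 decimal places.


sigmoid(z) = 1 / (1 + exp(-z))
exp(-(-3.69)) = exp(3.69) = 40.0448
1 + 40.0448 = 41.0448
1 / 41.0448 = 0.0244

0.0244


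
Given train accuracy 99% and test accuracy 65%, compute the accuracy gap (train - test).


Gap = train_accuracy - test_accuracy
= 99 - 65
= 34%
This large gap strongly indicates overfitting.

34


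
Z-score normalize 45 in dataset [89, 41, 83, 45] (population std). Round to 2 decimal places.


Mean = (89 + 41 + 83 + 45) / 4 = 64.5
Variance = sum((x_i - mean)^2) / n = 468.75
Std = sqrt(468.75) = 21.6506
Z = (x - mean) / std
= (45 - 64.5) / 21.6506
= -19.5 / 21.6506
= -0.90

-0.90


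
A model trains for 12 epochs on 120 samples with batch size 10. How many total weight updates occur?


Iterations per epoch = 120 / 10 = 12
Total updates = iterations_per_epoch * epochs
= 12 * 12
= 144

144


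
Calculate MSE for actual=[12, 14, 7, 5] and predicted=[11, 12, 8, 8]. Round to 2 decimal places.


Differences: [1, 2, -1, -3]
Squared errors: [1, 4, 1, 9]
Sum of squared errors = 15
MSE = 15 / 4 = 3.75

3.75


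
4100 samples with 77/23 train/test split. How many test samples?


Train samples = 4100 * 77% = 3157
Test samples = 4100 - 3157
= 943

943


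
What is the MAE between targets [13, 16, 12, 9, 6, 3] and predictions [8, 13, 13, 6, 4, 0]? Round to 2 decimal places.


Absolute errors: [5, 3, 1, 3, 2, 3]
Sum of absolute errors = 17
MAE = 17 / 6 = 2.83

2.83


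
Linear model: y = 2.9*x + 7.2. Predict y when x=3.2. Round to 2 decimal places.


y = 2.9 * 3.2 + (7.2)
= 9.28 + (7.2)
= 16.48

16.48


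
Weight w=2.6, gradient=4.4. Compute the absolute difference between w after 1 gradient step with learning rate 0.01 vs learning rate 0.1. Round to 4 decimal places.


With lr=0.01: w_new = 2.6 - 0.01 * 4.4 = 2.556
With lr=0.1: w_new = 2.6 - 0.1 * 4.4 = 2.16
Absolute difference = |2.556 - 2.16|
= 0.3960

0.3960


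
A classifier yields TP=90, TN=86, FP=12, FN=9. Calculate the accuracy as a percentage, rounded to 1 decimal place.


Accuracy = (TP + TN) / (TP + TN + FP + FN) * 100
= (90 + 86) / (90 + 86 + 12 + 9)
= 176 / 197
= 0.8934
= 89.3%

89.3


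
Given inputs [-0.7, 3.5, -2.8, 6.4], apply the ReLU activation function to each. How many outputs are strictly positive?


ReLU(x) = max(0, x) for each element:
ReLU(-0.7) = 0
ReLU(3.5) = 3.5
ReLU(-2.8) = 0
ReLU(6.4) = 6.4
Active neurons (>0): 2

2


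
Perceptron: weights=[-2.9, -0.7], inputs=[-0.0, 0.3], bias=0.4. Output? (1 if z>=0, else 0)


z = w . x + b
= -2.9*-0.0 + -0.7*0.3 + 0.4
= 0.0 + -0.21 + 0.4
= -0.21 + 0.4
= 0.19
Since z = 0.19 >= 0, output = 1

1


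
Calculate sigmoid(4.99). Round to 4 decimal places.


sigmoid(z) = 1 / (1 + exp(-z))
exp(-(4.99)) = exp(-4.99) = 0.0068
1 + 0.0068 = 1.0068
1 / 1.0068 = 0.9932

0.9932


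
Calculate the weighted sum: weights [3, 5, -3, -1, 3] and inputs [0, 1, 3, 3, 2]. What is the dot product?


Element-wise products:
3 * 0 = 0
5 * 1 = 5
-3 * 3 = -9
-1 * 3 = -3
3 * 2 = 6
Sum = 0 + 5 + -9 + -3 + 6
= -1

-1


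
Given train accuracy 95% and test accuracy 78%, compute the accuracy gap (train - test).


Gap = train_accuracy - test_accuracy
= 95 - 78
= 17%
This gap suggests the model is overfitting.

17


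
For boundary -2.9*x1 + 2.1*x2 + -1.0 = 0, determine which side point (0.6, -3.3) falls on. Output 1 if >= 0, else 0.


Compute -2.9 * 0.6 + 2.1 * -3.3 + -1.0
= -1.74 + -6.93 + -1.0
= -9.67
Since -9.67 < 0, the point is on the negative side.

0


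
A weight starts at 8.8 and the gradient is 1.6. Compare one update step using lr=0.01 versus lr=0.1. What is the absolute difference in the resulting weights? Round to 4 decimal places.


With lr=0.01: w_new = 8.8 - 0.01 * 1.6 = 8.784
With lr=0.1: w_new = 8.8 - 0.1 * 1.6 = 8.64
Absolute difference = |8.784 - 8.64|
= 0.1440

0.1440


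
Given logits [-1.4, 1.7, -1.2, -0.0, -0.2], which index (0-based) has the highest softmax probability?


Softmax is a monotonic transformation, so it preserves the argmax.
We need to find the index of the maximum logit.
Index 0: -1.4
Index 1: 1.7
Index 2: -1.2
Index 3: -0.0
Index 4: -0.2
Maximum logit = 1.7 at index 1

1


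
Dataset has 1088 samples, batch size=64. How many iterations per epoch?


Iterations per epoch = dataset_size / batch_size
= 1088 / 64
= 17

17


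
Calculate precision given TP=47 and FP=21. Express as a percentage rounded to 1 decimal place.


Precision = TP / (TP + FP) * 100
= 47 / (47 + 21)
= 47 / 68
= 0.6912
= 69.1%

69.1


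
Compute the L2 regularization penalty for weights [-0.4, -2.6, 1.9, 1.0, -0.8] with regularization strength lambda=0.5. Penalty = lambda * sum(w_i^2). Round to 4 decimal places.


Squaring each weight:
(-0.4)^2 = 0.16
(-2.6)^2 = 6.76
1.9^2 = 3.61
1.0^2 = 1.0
(-0.8)^2 = 0.64
Sum of squares = 12.17
Penalty = 0.5 * 12.17 = 6.0850

6.0850


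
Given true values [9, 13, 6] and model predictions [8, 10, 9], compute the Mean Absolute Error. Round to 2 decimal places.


Absolute errors: [1, 3, 3]
Sum of absolute errors = 7
MAE = 7 / 3 = 2.33

2.33


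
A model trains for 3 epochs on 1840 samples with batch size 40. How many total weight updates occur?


Iterations per epoch = 1840 / 40 = 46
Total updates = iterations_per_epoch * epochs
= 46 * 3
= 138

138


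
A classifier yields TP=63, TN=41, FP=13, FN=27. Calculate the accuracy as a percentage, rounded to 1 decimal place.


Accuracy = (TP + TN) / (TP + TN + FP + FN) * 100
= (63 + 41) / (63 + 41 + 13 + 27)
= 104 / 144
= 0.7222
= 72.2%

72.2


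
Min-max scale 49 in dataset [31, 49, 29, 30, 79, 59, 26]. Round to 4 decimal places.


Min = 26, Max = 79
Range = 79 - 26 = 53
Scaled = (x - min) / (max - min)
= (49 - 26) / 53
= 23 / 53
= 0.4340

0.4340


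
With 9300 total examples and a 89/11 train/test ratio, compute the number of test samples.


Train samples = 9300 * 89% = 8277
Test samples = 9300 - 8277
= 1023

1023


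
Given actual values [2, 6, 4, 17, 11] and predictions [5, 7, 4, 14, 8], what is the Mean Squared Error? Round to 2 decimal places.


Differences: [-3, -1, 0, 3, 3]
Squared errors: [9, 1, 0, 9, 9]
Sum of squared errors = 28
MSE = 28 / 5 = 5.60

5.60


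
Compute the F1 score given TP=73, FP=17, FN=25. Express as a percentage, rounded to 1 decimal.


Precision = TP / (TP + FP) = 73 / 90 = 0.8111
Recall = TP / (TP + FN) = 73 / 98 = 0.7449
F1 = 2 * P * R / (P + R)
= 2 * 0.8111 * 0.7449 / (0.8111 + 0.7449)
= 1.2084 / 1.556
= 0.7766
As percentage: 77.7%

77.7


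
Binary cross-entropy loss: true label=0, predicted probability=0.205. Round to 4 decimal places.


For y=0: Loss = -log(1-p)
= -log(1 - 0.205)
= -log(0.795)
= -(-0.2294)
= 0.2294

0.2294


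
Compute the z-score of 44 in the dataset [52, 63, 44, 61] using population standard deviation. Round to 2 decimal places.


Mean = (52 + 63 + 44 + 61) / 4 = 55.0
Variance = sum((x_i - mean)^2) / n = 57.5
Std = sqrt(57.5) = 7.5829
Z = (x - mean) / std
= (44 - 55.0) / 7.5829
= -11.0 / 7.5829
= -1.45

-1.45


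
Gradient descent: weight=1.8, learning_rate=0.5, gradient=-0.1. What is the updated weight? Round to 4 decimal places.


w_new = w_old - lr * gradient
= 1.8 - 0.5 * -0.1
= 1.8 - (-0.05)
= 1.8500

1.8500


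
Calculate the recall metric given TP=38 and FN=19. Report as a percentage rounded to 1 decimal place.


Recall = TP / (TP + FN) * 100
= 38 / (38 + 19)
= 38 / 57
= 0.6667
= 66.7%

66.7


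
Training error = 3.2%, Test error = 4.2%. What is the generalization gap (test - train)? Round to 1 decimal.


Generalization gap = test_error - train_error
= 4.2 - 3.2
= 1.0%
A small gap suggests good generalization.

1.0


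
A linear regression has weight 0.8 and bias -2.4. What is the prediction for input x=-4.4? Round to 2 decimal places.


y = 0.8 * -4.4 + (-2.4)
= -3.52 + (-2.4)
= -5.92

-5.92


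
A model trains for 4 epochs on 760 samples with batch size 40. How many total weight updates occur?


Iterations per epoch = 760 / 40 = 19
Total updates = iterations_per_epoch * epochs
= 19 * 4
= 76

76


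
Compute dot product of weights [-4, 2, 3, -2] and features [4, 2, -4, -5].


Element-wise products:
-4 * 4 = -16
2 * 2 = 4
3 * -4 = -12
-2 * -5 = 10
Sum = -16 + 4 + -12 + 10
= -14

-14


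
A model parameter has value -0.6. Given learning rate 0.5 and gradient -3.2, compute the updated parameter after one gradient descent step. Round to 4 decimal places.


w_new = w_old - lr * gradient
= -0.6 - 0.5 * -3.2
= -0.6 - (-1.6)
= 1.0000

1.0000


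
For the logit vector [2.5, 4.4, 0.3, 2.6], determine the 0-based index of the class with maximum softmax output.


Softmax is a monotonic transformation, so it preserves the argmax.
We need to find the index of the maximum logit.
Index 0: 2.5
Index 1: 4.4
Index 2: 0.3
Index 3: 2.6
Maximum logit = 4.4 at index 1

1


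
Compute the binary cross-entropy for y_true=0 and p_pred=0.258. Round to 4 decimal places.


For y=0: Loss = -log(1-p)
= -log(1 - 0.258)
= -log(0.742)
= -(-0.2984)
= 0.2984

0.2984


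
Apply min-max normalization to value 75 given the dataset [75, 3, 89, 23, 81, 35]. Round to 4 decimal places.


Min = 3, Max = 89
Range = 89 - 3 = 86
Scaled = (x - min) / (max - min)
= (75 - 3) / 86
= 72 / 86
= 0.8372

0.8372


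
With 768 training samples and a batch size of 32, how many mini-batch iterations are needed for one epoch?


Iterations per epoch = dataset_size / batch_size
= 768 / 32
= 24

24


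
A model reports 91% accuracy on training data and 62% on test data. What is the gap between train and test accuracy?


Gap = train_accuracy - test_accuracy
= 91 - 62
= 29%
This large gap strongly indicates overfitting.

29


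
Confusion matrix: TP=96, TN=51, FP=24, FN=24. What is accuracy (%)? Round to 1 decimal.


Accuracy = (TP + TN) / (TP + TN + FP + FN) * 100
= (96 + 51) / (96 + 51 + 24 + 24)
= 147 / 195
= 0.7538
= 75.4%

75.4


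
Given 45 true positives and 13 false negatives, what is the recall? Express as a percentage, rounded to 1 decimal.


Recall = TP / (TP + FN) * 100
= 45 / (45 + 13)
= 45 / 58
= 0.7759
= 77.6%

77.6


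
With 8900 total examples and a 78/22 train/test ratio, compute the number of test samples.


Train samples = 8900 * 78% = 6942
Test samples = 8900 - 6942
= 1958

1958


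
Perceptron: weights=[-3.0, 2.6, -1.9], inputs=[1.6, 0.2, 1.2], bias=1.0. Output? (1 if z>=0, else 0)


z = w . x + b
= -3.0*1.6 + 2.6*0.2 + -1.9*1.2 + 1.0
= -4.8 + 0.52 + -2.28 + 1.0
= -6.56 + 1.0
= -5.56
Since z = -5.56 < 0, output = 0

0


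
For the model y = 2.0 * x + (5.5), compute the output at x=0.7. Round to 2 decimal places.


y = 2.0 * 0.7 + (5.5)
= 1.4 + (5.5)
= 6.90

6.90


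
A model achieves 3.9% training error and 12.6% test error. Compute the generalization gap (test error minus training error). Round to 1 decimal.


Generalization gap = test_error - train_error
= 12.6 - 3.9
= 8.7%
A moderate gap.

8.7


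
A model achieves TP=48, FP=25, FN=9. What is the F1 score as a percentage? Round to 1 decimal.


Precision = TP / (TP + FP) = 48 / 73 = 0.6575
Recall = TP / (TP + FN) = 48 / 57 = 0.8421
F1 = 2 * P * R / (P + R)
= 2 * 0.6575 * 0.8421 / (0.6575 + 0.8421)
= 1.1074 / 1.4996
= 0.7385
As percentage: 73.8%

73.8


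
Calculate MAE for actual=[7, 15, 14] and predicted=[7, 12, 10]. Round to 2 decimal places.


Absolute errors: [0, 3, 4]
Sum of absolute errors = 7
MAE = 7 / 3 = 2.33

2.33


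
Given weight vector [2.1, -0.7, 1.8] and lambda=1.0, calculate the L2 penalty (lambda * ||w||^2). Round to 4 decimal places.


Squaring each weight:
2.1^2 = 4.41
(-0.7)^2 = 0.49
1.8^2 = 3.24
Sum of squares = 8.14
Penalty = 1.0 * 8.14 = 8.1400

8.1400


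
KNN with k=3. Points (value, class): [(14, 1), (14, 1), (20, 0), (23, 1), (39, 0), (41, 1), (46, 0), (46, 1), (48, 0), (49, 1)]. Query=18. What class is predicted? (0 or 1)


Distances from query 18:
Point 20 (class 0): distance = 2
Point 14 (class 1): distance = 4
Point 14 (class 1): distance = 4
K=3 nearest neighbors: classes = [0, 1, 1]
Votes for class 1: 2 / 3
Majority vote => class 1

1


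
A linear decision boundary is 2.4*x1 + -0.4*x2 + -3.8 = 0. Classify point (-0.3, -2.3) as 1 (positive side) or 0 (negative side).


Compute 2.4 * -0.3 + -0.4 * -2.3 + -3.8
= -0.72 + 0.92 + -3.8
= -3.6
Since -3.6 < 0, the point is on the negative side.

0


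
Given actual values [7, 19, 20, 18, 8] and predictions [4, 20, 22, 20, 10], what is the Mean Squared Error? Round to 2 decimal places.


Differences: [3, -1, -2, -2, -2]
Squared errors: [9, 1, 4, 4, 4]
Sum of squared errors = 22
MSE = 22 / 5 = 4.40

4.40


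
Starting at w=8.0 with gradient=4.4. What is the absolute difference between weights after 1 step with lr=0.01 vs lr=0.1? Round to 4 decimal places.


With lr=0.01: w_new = 8.0 - 0.01 * 4.4 = 7.956
With lr=0.1: w_new = 8.0 - 0.1 * 4.4 = 7.56
Absolute difference = |7.956 - 7.56|
= 0.3960

0.3960


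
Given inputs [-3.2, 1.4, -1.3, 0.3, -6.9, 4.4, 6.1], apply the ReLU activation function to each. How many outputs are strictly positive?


ReLU(x) = max(0, x) for each element:
ReLU(-3.2) = 0
ReLU(1.4) = 1.4
ReLU(-1.3) = 0
ReLU(0.3) = 0.3
ReLU(-6.9) = 0
ReLU(4.4) = 4.4
ReLU(6.1) = 6.1
Active neurons (>0): 4

4


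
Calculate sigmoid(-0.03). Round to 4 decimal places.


sigmoid(z) = 1 / (1 + exp(-z))
exp(-(-0.03)) = exp(0.03) = 1.0305
1 + 1.0305 = 2.0305
1 / 2.0305 = 0.4925

0.4925


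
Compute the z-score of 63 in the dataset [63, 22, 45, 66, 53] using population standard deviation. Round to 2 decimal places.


Mean = (63 + 22 + 45 + 66 + 53) / 5 = 49.8
Variance = sum((x_i - mean)^2) / n = 248.56
Std = sqrt(248.56) = 15.7658
Z = (x - mean) / std
= (63 - 49.8) / 15.7658
= 13.2 / 15.7658
= 0.84

0.84


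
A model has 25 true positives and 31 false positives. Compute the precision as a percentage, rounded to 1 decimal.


Precision = TP / (TP + FP) * 100
= 25 / (25 + 31)
= 25 / 56
= 0.4464
= 44.6%

44.6


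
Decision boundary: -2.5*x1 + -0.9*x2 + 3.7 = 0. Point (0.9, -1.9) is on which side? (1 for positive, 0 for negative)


Compute -2.5 * 0.9 + -0.9 * -1.9 + 3.7
= -2.25 + 1.71 + 3.7
= 3.16
Since 3.16 >= 0, the point is on the positive side.

1


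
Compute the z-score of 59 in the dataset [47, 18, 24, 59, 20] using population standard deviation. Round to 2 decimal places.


Mean = (47 + 18 + 24 + 59 + 20) / 5 = 33.6
Variance = sum((x_i - mean)^2) / n = 269.04
Std = sqrt(269.04) = 16.4024
Z = (x - mean) / std
= (59 - 33.6) / 16.4024
= 25.4 / 16.4024
= 1.55

1.55


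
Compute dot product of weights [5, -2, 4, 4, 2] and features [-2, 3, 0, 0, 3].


Element-wise products:
5 * -2 = -10
-2 * 3 = -6
4 * 0 = 0
4 * 0 = 0
2 * 3 = 6
Sum = -10 + -6 + 0 + 0 + 6
= -10

-10


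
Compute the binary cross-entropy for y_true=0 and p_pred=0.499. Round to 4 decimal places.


For y=0: Loss = -log(1-p)
= -log(1 - 0.499)
= -log(0.501)
= -(-0.6911)
= 0.6911

0.6911


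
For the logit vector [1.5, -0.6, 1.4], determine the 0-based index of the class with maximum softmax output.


Softmax is a monotonic transformation, so it preserves the argmax.
We need to find the index of the maximum logit.
Index 0: 1.5
Index 1: -0.6
Index 2: 1.4
Maximum logit = 1.5 at index 0

0


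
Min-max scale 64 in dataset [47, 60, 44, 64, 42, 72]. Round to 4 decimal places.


Min = 42, Max = 72
Range = 72 - 42 = 30
Scaled = (x - min) / (max - min)
= (64 - 42) / 30
= 22 / 30
= 0.7333

0.7333


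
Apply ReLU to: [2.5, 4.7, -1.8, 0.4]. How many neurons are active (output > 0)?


ReLU(x) = max(0, x) for each element:
ReLU(2.5) = 2.5
ReLU(4.7) = 4.7
ReLU(-1.8) = 0
ReLU(0.4) = 0.4
Active neurons (>0): 3

3


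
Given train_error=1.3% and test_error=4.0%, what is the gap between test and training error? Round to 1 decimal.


Generalization gap = test_error - train_error
= 4.0 - 1.3
= 2.7%
A moderate gap.

2.7


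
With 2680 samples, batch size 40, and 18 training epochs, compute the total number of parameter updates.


Iterations per epoch = 2680 / 40 = 67
Total updates = iterations_per_epoch * epochs
= 67 * 18
= 1206

1206


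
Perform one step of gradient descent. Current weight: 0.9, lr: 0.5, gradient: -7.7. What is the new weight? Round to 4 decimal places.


w_new = w_old - lr * gradient
= 0.9 - 0.5 * -7.7
= 0.9 - (-3.85)
= 4.7500

4.7500


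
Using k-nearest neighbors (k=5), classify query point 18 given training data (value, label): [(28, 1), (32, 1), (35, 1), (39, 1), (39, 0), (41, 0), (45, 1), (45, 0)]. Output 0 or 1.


Distances from query 18:
Point 28 (class 1): distance = 10
Point 32 (class 1): distance = 14
Point 35 (class 1): distance = 17
Point 39 (class 0): distance = 21
Point 39 (class 1): distance = 21
K=5 nearest neighbors: classes = [1, 1, 1, 0, 1]
Votes for class 1: 4 / 5
Majority vote => class 1

1


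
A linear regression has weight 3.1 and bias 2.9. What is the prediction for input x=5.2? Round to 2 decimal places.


y = 3.1 * 5.2 + (2.9)
= 16.12 + (2.9)
= 19.02

19.02


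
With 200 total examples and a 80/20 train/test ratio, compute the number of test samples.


Train samples = 200 * 80% = 160
Test samples = 200 - 160
= 40

40


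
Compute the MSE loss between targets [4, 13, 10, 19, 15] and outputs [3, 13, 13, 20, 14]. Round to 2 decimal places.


Differences: [1, 0, -3, -1, 1]
Squared errors: [1, 0, 9, 1, 1]
Sum of squared errors = 12
MSE = 12 / 5 = 2.40

2.40
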